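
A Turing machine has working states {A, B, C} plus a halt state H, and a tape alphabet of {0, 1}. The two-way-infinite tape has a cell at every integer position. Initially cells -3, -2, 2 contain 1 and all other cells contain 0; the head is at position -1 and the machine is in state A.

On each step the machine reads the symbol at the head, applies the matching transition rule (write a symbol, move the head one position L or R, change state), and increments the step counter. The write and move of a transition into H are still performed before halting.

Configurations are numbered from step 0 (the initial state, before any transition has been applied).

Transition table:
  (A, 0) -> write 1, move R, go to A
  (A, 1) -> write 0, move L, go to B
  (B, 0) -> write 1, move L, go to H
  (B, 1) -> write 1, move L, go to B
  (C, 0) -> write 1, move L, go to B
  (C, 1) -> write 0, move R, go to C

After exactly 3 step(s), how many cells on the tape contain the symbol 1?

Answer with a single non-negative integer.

Answer: 6

Derivation:
Step 1: in state A at pos -1, read 0 -> (A,0)->write 1,move R,goto A. Now: state=A, head=0, tape[-4..3]=01110010 (head:     ^)
Step 2: in state A at pos 0, read 0 -> (A,0)->write 1,move R,goto A. Now: state=A, head=1, tape[-4..3]=01111010 (head:      ^)
Step 3: in state A at pos 1, read 0 -> (A,0)->write 1,move R,goto A. Now: state=A, head=2, tape[-4..3]=01111110 (head:       ^)
Cells containing 1 after step 3: {-3, -2, -1, 0, 1, 2} -> 6 cell(s)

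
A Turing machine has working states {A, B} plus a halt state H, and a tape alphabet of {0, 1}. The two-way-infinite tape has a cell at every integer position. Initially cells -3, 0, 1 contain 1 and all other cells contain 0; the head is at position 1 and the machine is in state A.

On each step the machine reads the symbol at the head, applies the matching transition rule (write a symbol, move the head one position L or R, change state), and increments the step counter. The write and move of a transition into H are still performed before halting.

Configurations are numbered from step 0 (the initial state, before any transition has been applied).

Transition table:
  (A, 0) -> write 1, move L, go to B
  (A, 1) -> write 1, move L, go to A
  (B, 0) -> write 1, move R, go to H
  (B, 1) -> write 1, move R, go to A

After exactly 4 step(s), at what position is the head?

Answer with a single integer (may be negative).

Step 1: in state A at pos 1, read 1 -> (A,1)->write 1,move L,goto A. Now: state=A, head=0, tape[-4..2]=0100110 (head:     ^)
Step 2: in state A at pos 0, read 1 -> (A,1)->write 1,move L,goto A. Now: state=A, head=-1, tape[-4..2]=0100110 (head:    ^)
Step 3: in state A at pos -1, read 0 -> (A,0)->write 1,move L,goto B. Now: state=B, head=-2, tape[-4..2]=0101110 (head:   ^)
Step 4: in state B at pos -2, read 0 -> (B,0)->write 1,move R,goto H. Now: state=H, head=-1, tape[-4..2]=0111110 (head:    ^)

Answer: -1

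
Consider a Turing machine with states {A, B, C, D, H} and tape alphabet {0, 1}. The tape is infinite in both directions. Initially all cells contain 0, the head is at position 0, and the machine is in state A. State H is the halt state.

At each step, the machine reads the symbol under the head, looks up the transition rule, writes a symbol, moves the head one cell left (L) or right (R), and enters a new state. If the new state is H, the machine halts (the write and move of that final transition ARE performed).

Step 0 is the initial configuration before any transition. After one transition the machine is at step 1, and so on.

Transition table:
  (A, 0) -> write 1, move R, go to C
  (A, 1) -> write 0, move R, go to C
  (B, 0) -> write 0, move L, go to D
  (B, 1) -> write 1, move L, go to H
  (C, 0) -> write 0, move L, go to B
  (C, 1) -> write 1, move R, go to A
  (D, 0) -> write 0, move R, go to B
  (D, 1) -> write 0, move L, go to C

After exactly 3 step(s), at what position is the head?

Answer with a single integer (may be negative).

Answer: -1

Derivation:
Step 1: in state A at pos 0, read 0 -> (A,0)->write 1,move R,goto C. Now: state=C, head=1, tape[-1..2]=0100 (head:   ^)
Step 2: in state C at pos 1, read 0 -> (C,0)->write 0,move L,goto B. Now: state=B, head=0, tape[-1..2]=0100 (head:  ^)
Step 3: in state B at pos 0, read 1 -> (B,1)->write 1,move L,goto H. Now: state=H, head=-1, tape[-2..2]=00100 (head:  ^)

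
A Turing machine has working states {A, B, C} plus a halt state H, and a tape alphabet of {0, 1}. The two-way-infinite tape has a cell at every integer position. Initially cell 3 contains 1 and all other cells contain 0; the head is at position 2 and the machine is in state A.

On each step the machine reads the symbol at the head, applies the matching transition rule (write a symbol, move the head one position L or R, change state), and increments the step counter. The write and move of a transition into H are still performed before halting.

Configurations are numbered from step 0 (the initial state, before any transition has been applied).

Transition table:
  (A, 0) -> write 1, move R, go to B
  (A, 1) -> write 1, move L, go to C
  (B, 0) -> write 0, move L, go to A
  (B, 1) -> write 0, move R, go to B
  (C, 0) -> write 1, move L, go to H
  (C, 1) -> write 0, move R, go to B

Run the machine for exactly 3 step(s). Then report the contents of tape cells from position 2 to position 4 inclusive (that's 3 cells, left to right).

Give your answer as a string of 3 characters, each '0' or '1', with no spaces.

Answer: 100

Derivation:
Step 1: in state A at pos 2, read 0 -> (A,0)->write 1,move R,goto B. Now: state=B, head=3, tape[1..4]=0110 (head:   ^)
Step 2: in state B at pos 3, read 1 -> (B,1)->write 0,move R,goto B. Now: state=B, head=4, tape[1..5]=01000 (head:    ^)
Step 3: in state B at pos 4, read 0 -> (B,0)->write 0,move L,goto A. Now: state=A, head=3, tape[1..5]=01000 (head:   ^)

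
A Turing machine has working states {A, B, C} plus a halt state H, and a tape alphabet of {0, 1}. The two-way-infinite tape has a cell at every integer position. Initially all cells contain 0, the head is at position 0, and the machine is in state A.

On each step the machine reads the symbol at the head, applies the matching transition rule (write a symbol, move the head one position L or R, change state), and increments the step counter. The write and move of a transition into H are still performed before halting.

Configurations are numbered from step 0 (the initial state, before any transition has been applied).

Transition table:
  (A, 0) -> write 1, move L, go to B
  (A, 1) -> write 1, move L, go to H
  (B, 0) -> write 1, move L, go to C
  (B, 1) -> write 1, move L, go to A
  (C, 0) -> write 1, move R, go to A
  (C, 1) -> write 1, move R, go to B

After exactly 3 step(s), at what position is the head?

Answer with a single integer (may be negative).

Step 1: in state A at pos 0, read 0 -> (A,0)->write 1,move L,goto B. Now: state=B, head=-1, tape[-2..1]=0010 (head:  ^)
Step 2: in state B at pos -1, read 0 -> (B,0)->write 1,move L,goto C. Now: state=C, head=-2, tape[-3..1]=00110 (head:  ^)
Step 3: in state C at pos -2, read 0 -> (C,0)->write 1,move R,goto A. Now: state=A, head=-1, tape[-3..1]=01110 (head:   ^)

Answer: -1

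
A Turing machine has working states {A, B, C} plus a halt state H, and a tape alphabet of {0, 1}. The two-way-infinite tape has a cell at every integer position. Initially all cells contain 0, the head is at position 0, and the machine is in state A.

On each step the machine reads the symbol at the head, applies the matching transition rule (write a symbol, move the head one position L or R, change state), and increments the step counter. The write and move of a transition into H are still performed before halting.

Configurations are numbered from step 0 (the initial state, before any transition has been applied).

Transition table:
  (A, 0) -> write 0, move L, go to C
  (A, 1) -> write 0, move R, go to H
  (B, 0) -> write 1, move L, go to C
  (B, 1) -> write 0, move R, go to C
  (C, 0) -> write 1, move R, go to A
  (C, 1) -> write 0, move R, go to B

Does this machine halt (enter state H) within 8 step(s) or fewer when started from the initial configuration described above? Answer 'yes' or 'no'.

Answer: yes

Derivation:
Step 1: in state A at pos 0, read 0 -> (A,0)->write 0,move L,goto C. Now: state=C, head=-1, tape[-2..1]=0000 (head:  ^)
Step 2: in state C at pos -1, read 0 -> (C,0)->write 1,move R,goto A. Now: state=A, head=0, tape[-2..1]=0100 (head:   ^)
Step 3: in state A at pos 0, read 0 -> (A,0)->write 0,move L,goto C. Now: state=C, head=-1, tape[-2..1]=0100 (head:  ^)
Step 4: in state C at pos -1, read 1 -> (C,1)->write 0,move R,goto B. Now: state=B, head=0, tape[-2..1]=0000 (head:   ^)
Step 5: in state B at pos 0, read 0 -> (B,0)->write 1,move L,goto C. Now: state=C, head=-1, tape[-2..1]=0010 (head:  ^)
Step 6: in state C at pos -1, read 0 -> (C,0)->write 1,move R,goto A. Now: state=A, head=0, tape[-2..1]=0110 (head:   ^)
Step 7: in state A at pos 0, read 1 -> (A,1)->write 0,move R,goto H. Now: state=H, head=1, tape[-2..2]=01000 (head:    ^)
State H reached at step 7; 7 <= 8 -> yes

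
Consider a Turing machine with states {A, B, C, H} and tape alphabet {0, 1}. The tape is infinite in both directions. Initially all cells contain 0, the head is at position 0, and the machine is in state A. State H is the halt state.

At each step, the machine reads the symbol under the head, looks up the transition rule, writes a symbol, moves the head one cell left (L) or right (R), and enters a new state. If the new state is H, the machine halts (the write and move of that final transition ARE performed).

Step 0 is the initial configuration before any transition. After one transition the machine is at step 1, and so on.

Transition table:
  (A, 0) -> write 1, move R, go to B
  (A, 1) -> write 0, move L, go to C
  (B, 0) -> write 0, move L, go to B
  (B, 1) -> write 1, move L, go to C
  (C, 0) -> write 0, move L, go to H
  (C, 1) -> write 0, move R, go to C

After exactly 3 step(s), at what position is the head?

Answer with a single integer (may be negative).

Answer: -1

Derivation:
Step 1: in state A at pos 0, read 0 -> (A,0)->write 1,move R,goto B. Now: state=B, head=1, tape[-1..2]=0100 (head:   ^)
Step 2: in state B at pos 1, read 0 -> (B,0)->write 0,move L,goto B. Now: state=B, head=0, tape[-1..2]=0100 (head:  ^)
Step 3: in state B at pos 0, read 1 -> (B,1)->write 1,move L,goto C. Now: state=C, head=-1, tape[-2..2]=00100 (head:  ^)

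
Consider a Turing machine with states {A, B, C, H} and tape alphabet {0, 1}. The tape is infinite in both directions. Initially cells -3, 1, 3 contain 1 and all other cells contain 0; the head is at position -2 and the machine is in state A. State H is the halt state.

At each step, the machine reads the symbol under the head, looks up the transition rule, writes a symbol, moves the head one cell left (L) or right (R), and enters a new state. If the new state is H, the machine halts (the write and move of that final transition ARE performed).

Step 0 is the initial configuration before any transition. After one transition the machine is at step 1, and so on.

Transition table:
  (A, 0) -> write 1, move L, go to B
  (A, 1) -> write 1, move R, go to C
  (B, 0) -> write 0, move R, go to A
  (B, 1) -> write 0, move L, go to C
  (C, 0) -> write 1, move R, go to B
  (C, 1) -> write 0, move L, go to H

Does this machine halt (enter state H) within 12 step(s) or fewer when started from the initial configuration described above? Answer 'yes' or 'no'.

Answer: yes

Derivation:
Step 1: in state A at pos -2, read 0 -> (A,0)->write 1,move L,goto B. Now: state=B, head=-3, tape[-4..4]=011001010 (head:  ^)
Step 2: in state B at pos -3, read 1 -> (B,1)->write 0,move L,goto C. Now: state=C, head=-4, tape[-5..4]=0001001010 (head:  ^)
Step 3: in state C at pos -4, read 0 -> (C,0)->write 1,move R,goto B. Now: state=B, head=-3, tape[-5..4]=0101001010 (head:   ^)
Step 4: in state B at pos -3, read 0 -> (B,0)->write 0,move R,goto A. Now: state=A, head=-2, tape[-5..4]=0101001010 (head:    ^)
Step 5: in state A at pos -2, read 1 -> (A,1)->write 1,move R,goto C. Now: state=C, head=-1, tape[-5..4]=0101001010 (head:     ^)
Step 6: in state C at pos -1, read 0 -> (C,0)->write 1,move R,goto B. Now: state=B, head=0, tape[-5..4]=0101101010 (head:      ^)
Step 7: in state B at pos 0, read 0 -> (B,0)->write 0,move R,goto A. Now: state=A, head=1, tape[-5..4]=0101101010 (head:       ^)
Step 8: in state A at pos 1, read 1 -> (A,1)->write 1,move R,goto C. Now: state=C, head=2, tape[-5..4]=0101101010 (head:        ^)
Step 9: in state C at pos 2, read 0 -> (C,0)->write 1,move R,goto B. Now: state=B, head=3, tape[-5..4]=0101101110 (head:         ^)
Step 10: in state B at pos 3, read 1 -> (B,1)->write 0,move L,goto C. Now: state=C, head=2, tape[-5..4]=0101101100 (head:        ^)
Step 11: in state C at pos 2, read 1 -> (C,1)->write 0,move L,goto H. Now: state=H, head=1, tape[-5..4]=0101101000 (head:       ^)
State H reached at step 11; 11 <= 12 -> yes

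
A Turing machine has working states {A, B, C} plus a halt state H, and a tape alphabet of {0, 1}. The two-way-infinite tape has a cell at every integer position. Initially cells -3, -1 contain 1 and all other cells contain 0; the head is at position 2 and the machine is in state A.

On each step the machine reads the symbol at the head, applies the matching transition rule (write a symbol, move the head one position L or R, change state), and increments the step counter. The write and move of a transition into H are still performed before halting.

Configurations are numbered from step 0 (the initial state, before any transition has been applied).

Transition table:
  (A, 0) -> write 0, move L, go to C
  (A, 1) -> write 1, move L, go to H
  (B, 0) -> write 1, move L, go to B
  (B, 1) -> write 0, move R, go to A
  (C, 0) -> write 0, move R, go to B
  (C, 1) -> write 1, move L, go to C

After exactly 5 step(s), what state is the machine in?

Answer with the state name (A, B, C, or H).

Step 1: in state A at pos 2, read 0 -> (A,0)->write 0,move L,goto C. Now: state=C, head=1, tape[-4..3]=01010000 (head:      ^)
Step 2: in state C at pos 1, read 0 -> (C,0)->write 0,move R,goto B. Now: state=B, head=2, tape[-4..3]=01010000 (head:       ^)
Step 3: in state B at pos 2, read 0 -> (B,0)->write 1,move L,goto B. Now: state=B, head=1, tape[-4..3]=01010010 (head:      ^)
Step 4: in state B at pos 1, read 0 -> (B,0)->write 1,move L,goto B. Now: state=B, head=0, tape[-4..3]=01010110 (head:     ^)
Step 5: in state B at pos 0, read 0 -> (B,0)->write 1,move L,goto B. Now: state=B, head=-1, tape[-4..3]=01011110 (head:    ^)

Answer: B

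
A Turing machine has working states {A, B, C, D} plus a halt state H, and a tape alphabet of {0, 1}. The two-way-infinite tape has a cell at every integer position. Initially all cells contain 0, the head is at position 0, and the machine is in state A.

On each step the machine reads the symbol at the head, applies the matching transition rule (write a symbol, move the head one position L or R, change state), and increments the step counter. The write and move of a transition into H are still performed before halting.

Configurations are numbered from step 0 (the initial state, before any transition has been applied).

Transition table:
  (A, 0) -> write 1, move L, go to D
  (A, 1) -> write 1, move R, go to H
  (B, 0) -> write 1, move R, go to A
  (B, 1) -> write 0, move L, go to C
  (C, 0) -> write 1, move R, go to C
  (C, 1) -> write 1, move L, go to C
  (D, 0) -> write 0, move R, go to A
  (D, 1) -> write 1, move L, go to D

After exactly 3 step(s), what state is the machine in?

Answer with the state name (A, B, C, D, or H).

Step 1: in state A at pos 0, read 0 -> (A,0)->write 1,move L,goto D. Now: state=D, head=-1, tape[-2..1]=0010 (head:  ^)
Step 2: in state D at pos -1, read 0 -> (D,0)->write 0,move R,goto A. Now: state=A, head=0, tape[-2..1]=0010 (head:   ^)
Step 3: in state A at pos 0, read 1 -> (A,1)->write 1,move R,goto H. Now: state=H, head=1, tape[-2..2]=00100 (head:    ^)

Answer: H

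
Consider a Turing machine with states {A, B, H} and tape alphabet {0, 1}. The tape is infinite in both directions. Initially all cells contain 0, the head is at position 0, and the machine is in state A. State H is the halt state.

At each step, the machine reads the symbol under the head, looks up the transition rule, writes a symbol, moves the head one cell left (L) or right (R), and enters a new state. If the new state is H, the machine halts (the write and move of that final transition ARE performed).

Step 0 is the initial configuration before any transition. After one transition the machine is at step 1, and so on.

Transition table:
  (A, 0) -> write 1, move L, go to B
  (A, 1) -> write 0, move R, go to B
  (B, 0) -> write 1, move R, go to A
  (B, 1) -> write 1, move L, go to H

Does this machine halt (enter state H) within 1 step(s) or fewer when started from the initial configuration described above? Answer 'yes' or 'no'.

Step 1: in state A at pos 0, read 0 -> (A,0)->write 1,move L,goto B. Now: state=B, head=-1, tape[-2..1]=0010 (head:  ^)
After 1 step(s): state = B (not H) -> not halted within 1 -> no

Answer: no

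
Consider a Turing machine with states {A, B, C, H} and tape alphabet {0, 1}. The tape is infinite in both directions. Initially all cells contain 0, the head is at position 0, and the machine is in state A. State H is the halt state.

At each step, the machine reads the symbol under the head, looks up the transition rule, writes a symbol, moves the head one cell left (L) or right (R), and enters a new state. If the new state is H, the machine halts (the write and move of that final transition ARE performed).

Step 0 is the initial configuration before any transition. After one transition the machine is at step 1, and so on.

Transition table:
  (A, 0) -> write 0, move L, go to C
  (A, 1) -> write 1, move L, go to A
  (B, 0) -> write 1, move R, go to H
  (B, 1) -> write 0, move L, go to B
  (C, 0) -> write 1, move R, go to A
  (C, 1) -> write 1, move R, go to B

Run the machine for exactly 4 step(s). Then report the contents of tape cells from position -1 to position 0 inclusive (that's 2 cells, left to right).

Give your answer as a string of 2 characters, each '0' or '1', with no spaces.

Answer: 10

Derivation:
Step 1: in state A at pos 0, read 0 -> (A,0)->write 0,move L,goto C. Now: state=C, head=-1, tape[-2..1]=0000 (head:  ^)
Step 2: in state C at pos -1, read 0 -> (C,0)->write 1,move R,goto A. Now: state=A, head=0, tape[-2..1]=0100 (head:   ^)
Step 3: in state A at pos 0, read 0 -> (A,0)->write 0,move L,goto C. Now: state=C, head=-1, tape[-2..1]=0100 (head:  ^)
Step 4: in state C at pos -1, read 1 -> (C,1)->write 1,move R,goto B. Now: state=B, head=0, tape[-2..1]=0100 (head:   ^)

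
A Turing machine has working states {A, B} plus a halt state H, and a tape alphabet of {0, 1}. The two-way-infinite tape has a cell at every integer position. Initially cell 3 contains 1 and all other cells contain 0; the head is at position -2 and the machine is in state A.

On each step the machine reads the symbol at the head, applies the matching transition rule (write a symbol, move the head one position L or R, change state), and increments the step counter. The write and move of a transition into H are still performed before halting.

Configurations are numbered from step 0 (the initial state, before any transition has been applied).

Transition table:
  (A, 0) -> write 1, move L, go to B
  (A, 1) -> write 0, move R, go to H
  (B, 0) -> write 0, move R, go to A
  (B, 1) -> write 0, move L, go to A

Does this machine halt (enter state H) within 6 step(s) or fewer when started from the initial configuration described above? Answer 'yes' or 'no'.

Answer: yes

Derivation:
Step 1: in state A at pos -2, read 0 -> (A,0)->write 1,move L,goto B. Now: state=B, head=-3, tape[-4..4]=001000010 (head:  ^)
Step 2: in state B at pos -3, read 0 -> (B,0)->write 0,move R,goto A. Now: state=A, head=-2, tape[-4..4]=001000010 (head:   ^)
Step 3: in state A at pos -2, read 1 -> (A,1)->write 0,move R,goto H. Now: state=H, head=-1, tape[-4..4]=000000010 (head:    ^)
State H reached at step 3; 3 <= 6 -> yes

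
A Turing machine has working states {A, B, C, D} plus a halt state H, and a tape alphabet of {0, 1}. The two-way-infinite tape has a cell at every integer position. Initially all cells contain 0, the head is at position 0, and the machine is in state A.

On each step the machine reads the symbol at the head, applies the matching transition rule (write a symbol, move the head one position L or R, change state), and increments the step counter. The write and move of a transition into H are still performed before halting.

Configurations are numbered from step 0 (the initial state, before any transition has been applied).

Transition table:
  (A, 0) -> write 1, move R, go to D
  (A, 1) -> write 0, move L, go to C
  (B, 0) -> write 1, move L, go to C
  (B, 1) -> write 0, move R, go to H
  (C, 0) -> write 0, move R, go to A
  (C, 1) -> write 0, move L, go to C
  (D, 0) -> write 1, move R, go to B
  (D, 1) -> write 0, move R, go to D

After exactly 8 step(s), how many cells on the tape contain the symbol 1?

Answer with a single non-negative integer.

Step 1: in state A at pos 0, read 0 -> (A,0)->write 1,move R,goto D. Now: state=D, head=1, tape[-1..2]=0100 (head:   ^)
Step 2: in state D at pos 1, read 0 -> (D,0)->write 1,move R,goto B. Now: state=B, head=2, tape[-1..3]=01100 (head:    ^)
Step 3: in state B at pos 2, read 0 -> (B,0)->write 1,move L,goto C. Now: state=C, head=1, tape[-1..3]=01110 (head:   ^)
Step 4: in state C at pos 1, read 1 -> (C,1)->write 0,move L,goto C. Now: state=C, head=0, tape[-1..3]=01010 (head:  ^)
Step 5: in state C at pos 0, read 1 -> (C,1)->write 0,move L,goto C. Now: state=C, head=-1, tape[-2..3]=000010 (head:  ^)
Step 6: in state C at pos -1, read 0 -> (C,0)->write 0,move R,goto A. Now: state=A, head=0, tape[-2..3]=000010 (head:   ^)
Step 7: in state A at pos 0, read 0 -> (A,0)->write 1,move R,goto D. Now: state=D, head=1, tape[-2..3]=001010 (head:    ^)
Step 8: in state D at pos 1, read 0 -> (D,0)->write 1,move R,goto B. Now: state=B, head=2, tape[-2..3]=001110 (head:     ^)
Cells containing 1 after step 8: {0, 1, 2} -> 3 cell(s)

Answer: 3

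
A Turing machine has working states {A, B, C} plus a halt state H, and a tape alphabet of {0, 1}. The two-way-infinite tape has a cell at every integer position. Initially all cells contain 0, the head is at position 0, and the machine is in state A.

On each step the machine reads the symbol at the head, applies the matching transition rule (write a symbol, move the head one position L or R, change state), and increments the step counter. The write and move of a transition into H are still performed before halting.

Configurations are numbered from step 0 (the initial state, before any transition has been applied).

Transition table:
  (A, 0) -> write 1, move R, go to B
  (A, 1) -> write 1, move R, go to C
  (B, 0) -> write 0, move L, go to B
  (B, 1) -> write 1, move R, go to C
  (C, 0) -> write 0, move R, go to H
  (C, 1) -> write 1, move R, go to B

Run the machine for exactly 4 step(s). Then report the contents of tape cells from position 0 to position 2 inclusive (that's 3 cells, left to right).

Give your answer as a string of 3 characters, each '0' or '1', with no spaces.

Answer: 100

Derivation:
Step 1: in state A at pos 0, read 0 -> (A,0)->write 1,move R,goto B. Now: state=B, head=1, tape[-1..2]=0100 (head:   ^)
Step 2: in state B at pos 1, read 0 -> (B,0)->write 0,move L,goto B. Now: state=B, head=0, tape[-1..2]=0100 (head:  ^)
Step 3: in state B at pos 0, read 1 -> (B,1)->write 1,move R,goto C. Now: state=C, head=1, tape[-1..2]=0100 (head:   ^)
Step 4: in state C at pos 1, read 0 -> (C,0)->write 0,move R,goto H. Now: state=H, head=2, tape[-1..3]=01000 (head:    ^)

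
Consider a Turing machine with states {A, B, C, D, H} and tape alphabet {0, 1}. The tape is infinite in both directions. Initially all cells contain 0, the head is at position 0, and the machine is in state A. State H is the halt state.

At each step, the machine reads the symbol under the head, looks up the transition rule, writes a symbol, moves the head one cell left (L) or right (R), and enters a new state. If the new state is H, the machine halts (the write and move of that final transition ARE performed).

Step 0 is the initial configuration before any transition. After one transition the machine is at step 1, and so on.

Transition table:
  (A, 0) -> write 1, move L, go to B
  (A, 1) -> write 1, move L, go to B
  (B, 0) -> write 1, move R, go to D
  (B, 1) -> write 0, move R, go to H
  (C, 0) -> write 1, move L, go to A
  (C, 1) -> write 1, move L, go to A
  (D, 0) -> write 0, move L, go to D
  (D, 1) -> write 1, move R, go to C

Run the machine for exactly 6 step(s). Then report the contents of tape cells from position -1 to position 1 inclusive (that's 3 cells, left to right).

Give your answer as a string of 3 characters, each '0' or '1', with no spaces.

Answer: 011

Derivation:
Step 1: in state A at pos 0, read 0 -> (A,0)->write 1,move L,goto B. Now: state=B, head=-1, tape[-2..1]=0010 (head:  ^)
Step 2: in state B at pos -1, read 0 -> (B,0)->write 1,move R,goto D. Now: state=D, head=0, tape[-2..1]=0110 (head:   ^)
Step 3: in state D at pos 0, read 1 -> (D,1)->write 1,move R,goto C. Now: state=C, head=1, tape[-2..2]=01100 (head:    ^)
Step 4: in state C at pos 1, read 0 -> (C,0)->write 1,move L,goto A. Now: state=A, head=0, tape[-2..2]=01110 (head:   ^)
Step 5: in state A at pos 0, read 1 -> (A,1)->write 1,move L,goto B. Now: state=B, head=-1, tape[-2..2]=01110 (head:  ^)
Step 6: in state B at pos -1, read 1 -> (B,1)->write 0,move R,goto H. Now: state=H, head=0, tape[-2..2]=00110 (head:   ^)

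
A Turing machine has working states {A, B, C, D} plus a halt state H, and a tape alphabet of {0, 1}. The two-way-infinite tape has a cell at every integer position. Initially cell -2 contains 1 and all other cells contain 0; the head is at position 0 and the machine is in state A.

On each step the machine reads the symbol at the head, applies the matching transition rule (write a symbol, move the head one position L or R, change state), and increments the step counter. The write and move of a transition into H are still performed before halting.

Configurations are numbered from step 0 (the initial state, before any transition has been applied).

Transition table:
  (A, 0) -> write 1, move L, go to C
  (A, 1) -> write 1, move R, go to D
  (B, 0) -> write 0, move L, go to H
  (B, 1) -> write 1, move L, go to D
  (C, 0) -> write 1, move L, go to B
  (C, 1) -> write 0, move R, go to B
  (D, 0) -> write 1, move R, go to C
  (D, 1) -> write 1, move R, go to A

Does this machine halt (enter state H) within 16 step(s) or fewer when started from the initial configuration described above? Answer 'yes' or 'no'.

Step 1: in state A at pos 0, read 0 -> (A,0)->write 1,move L,goto C. Now: state=C, head=-1, tape[-3..1]=01010 (head:   ^)
Step 2: in state C at pos -1, read 0 -> (C,0)->write 1,move L,goto B. Now: state=B, head=-2, tape[-3..1]=01110 (head:  ^)
Step 3: in state B at pos -2, read 1 -> (B,1)->write 1,move L,goto D. Now: state=D, head=-3, tape[-4..1]=001110 (head:  ^)
Step 4: in state D at pos -3, read 0 -> (D,0)->write 1,move R,goto C. Now: state=C, head=-2, tape[-4..1]=011110 (head:   ^)
Step 5: in state C at pos -2, read 1 -> (C,1)->write 0,move R,goto B. Now: state=B, head=-1, tape[-4..1]=010110 (head:    ^)
Step 6: in state B at pos -1, read 1 -> (B,1)->write 1,move L,goto D. Now: state=D, head=-2, tape[-4..1]=010110 (head:   ^)
Step 7: in state D at pos -2, read 0 -> (D,0)->write 1,move R,goto C. Now: state=C, head=-1, tape[-4..1]=011110 (head:    ^)
Step 8: in state C at pos -1, read 1 -> (C,1)->write 0,move R,goto B. Now: state=B, head=0, tape[-4..1]=011010 (head:     ^)
Step 9: in state B at pos 0, read 1 -> (B,1)->write 1,move L,goto D. Now: state=D, head=-1, tape[-4..1]=011010 (head:    ^)
Step 10: in state D at pos -1, read 0 -> (D,0)->write 1,move R,goto C. Now: state=C, head=0, tape[-4..1]=011110 (head:     ^)
Step 11: in state C at pos 0, read 1 -> (C,1)->write 0,move R,goto B. Now: state=B, head=1, tape[-4..2]=0111000 (head:      ^)
Step 12: in state B at pos 1, read 0 -> (B,0)->write 0,move L,goto H. Now: state=H, head=0, tape[-4..2]=0111000 (head:     ^)
State H reached at step 12; 12 <= 16 -> yes

Answer: yes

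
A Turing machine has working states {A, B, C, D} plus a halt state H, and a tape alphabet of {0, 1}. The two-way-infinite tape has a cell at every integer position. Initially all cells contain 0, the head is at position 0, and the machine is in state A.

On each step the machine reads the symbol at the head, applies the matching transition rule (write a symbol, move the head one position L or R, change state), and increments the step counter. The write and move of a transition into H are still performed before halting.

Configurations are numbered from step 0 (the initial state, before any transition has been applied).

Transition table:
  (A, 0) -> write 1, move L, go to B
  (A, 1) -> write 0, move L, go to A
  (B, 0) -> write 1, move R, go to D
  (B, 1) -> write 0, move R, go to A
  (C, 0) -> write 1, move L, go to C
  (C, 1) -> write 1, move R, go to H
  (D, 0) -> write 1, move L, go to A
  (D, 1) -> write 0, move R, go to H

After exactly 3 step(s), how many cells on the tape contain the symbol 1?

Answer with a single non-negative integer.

Step 1: in state A at pos 0, read 0 -> (A,0)->write 1,move L,goto B. Now: state=B, head=-1, tape[-2..1]=0010 (head:  ^)
Step 2: in state B at pos -1, read 0 -> (B,0)->write 1,move R,goto D. Now: state=D, head=0, tape[-2..1]=0110 (head:   ^)
Step 3: in state D at pos 0, read 1 -> (D,1)->write 0,move R,goto H. Now: state=H, head=1, tape[-2..2]=01000 (head:    ^)
Cells containing 1 after step 3: {-1} -> 1 cell(s)

Answer: 1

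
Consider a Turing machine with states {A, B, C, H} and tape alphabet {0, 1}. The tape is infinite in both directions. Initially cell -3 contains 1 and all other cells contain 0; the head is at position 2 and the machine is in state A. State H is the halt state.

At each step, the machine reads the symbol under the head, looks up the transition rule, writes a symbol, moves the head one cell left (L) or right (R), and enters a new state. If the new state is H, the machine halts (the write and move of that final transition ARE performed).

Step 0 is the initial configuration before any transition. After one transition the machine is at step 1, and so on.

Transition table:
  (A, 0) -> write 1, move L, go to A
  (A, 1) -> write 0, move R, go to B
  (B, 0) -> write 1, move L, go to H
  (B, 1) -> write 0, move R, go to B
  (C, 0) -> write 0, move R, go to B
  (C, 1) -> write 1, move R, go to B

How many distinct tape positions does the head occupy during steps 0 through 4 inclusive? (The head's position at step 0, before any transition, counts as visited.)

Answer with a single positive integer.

Step 1: in state A at pos 2, read 0 -> (A,0)->write 1,move L,goto A. Now: state=A, head=1, tape[-4..3]=01000010 (head:      ^)
Step 2: in state A at pos 1, read 0 -> (A,0)->write 1,move L,goto A. Now: state=A, head=0, tape[-4..3]=01000110 (head:     ^)
Step 3: in state A at pos 0, read 0 -> (A,0)->write 1,move L,goto A. Now: state=A, head=-1, tape[-4..3]=01001110 (head:    ^)
Step 4: in state A at pos -1, read 0 -> (A,0)->write 1,move L,goto A. Now: state=A, head=-2, tape[-4..3]=01011110 (head:   ^)
Head positions at steps 0..4: starting at 2, distinct positions visited = {-2, -1, 0, 1, 2} -> 5 position(s)

Answer: 5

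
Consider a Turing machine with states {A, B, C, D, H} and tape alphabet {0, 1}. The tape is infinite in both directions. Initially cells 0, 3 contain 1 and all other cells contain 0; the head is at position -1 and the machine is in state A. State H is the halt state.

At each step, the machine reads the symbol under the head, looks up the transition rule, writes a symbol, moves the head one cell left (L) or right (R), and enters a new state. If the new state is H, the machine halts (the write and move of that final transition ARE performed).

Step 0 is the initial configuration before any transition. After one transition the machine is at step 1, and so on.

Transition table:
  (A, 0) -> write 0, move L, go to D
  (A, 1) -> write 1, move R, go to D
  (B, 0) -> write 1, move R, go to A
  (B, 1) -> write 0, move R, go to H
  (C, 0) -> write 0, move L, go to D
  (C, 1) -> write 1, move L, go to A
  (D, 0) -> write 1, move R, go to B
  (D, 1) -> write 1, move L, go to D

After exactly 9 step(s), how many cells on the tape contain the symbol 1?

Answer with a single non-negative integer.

Step 1: in state A at pos -1, read 0 -> (A,0)->write 0,move L,goto D. Now: state=D, head=-2, tape[-3..4]=00010010 (head:  ^)
Step 2: in state D at pos -2, read 0 -> (D,0)->write 1,move R,goto B. Now: state=B, head=-1, tape[-3..4]=01010010 (head:   ^)
Step 3: in state B at pos -1, read 0 -> (B,0)->write 1,move R,goto A. Now: state=A, head=0, tape[-3..4]=01110010 (head:    ^)
Step 4: in state A at pos 0, read 1 -> (A,1)->write 1,move R,goto D. Now: state=D, head=1, tape[-3..4]=01110010 (head:     ^)
Step 5: in state D at pos 1, read 0 -> (D,0)->write 1,move R,goto B. Now: state=B, head=2, tape[-3..4]=01111010 (head:      ^)
Step 6: in state B at pos 2, read 0 -> (B,0)->write 1,move R,goto A. Now: state=A, head=3, tape[-3..4]=01111110 (head:       ^)
Step 7: in state A at pos 3, read 1 -> (A,1)->write 1,move R,goto D. Now: state=D, head=4, tape[-3..5]=011111100 (head:        ^)
Step 8: in state D at pos 4, read 0 -> (D,0)->write 1,move R,goto B. Now: state=B, head=5, tape[-3..6]=0111111100 (head:         ^)
Step 9: in state B at pos 5, read 0 -> (B,0)->write 1,move R,goto A. Now: state=A, head=6, tape[-3..7]=01111111100 (head:          ^)
Cells containing 1 after step 9: {-2, -1, 0, 1, 2, 3, 4, 5} -> 8 cell(s)

Answer: 8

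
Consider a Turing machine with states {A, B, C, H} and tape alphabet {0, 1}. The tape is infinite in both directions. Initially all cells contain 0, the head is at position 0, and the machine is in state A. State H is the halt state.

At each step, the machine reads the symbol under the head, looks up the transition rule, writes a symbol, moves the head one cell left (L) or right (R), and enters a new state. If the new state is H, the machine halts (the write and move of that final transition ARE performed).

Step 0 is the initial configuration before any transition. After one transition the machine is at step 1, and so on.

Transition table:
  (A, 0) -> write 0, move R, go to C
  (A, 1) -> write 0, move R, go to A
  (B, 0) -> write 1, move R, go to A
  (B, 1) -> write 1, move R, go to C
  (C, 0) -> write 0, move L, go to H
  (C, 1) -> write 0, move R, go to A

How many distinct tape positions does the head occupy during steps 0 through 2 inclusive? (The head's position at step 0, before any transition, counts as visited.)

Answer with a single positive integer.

Answer: 2

Derivation:
Step 1: in state A at pos 0, read 0 -> (A,0)->write 0,move R,goto C. Now: state=C, head=1, tape[-1..2]=0000 (head:   ^)
Step 2: in state C at pos 1, read 0 -> (C,0)->write 0,move L,goto H. Now: state=H, head=0, tape[-1..2]=0000 (head:  ^)
Head positions at steps 0..2: starting at 0, distinct positions visited = {0, 1} -> 2 position(s)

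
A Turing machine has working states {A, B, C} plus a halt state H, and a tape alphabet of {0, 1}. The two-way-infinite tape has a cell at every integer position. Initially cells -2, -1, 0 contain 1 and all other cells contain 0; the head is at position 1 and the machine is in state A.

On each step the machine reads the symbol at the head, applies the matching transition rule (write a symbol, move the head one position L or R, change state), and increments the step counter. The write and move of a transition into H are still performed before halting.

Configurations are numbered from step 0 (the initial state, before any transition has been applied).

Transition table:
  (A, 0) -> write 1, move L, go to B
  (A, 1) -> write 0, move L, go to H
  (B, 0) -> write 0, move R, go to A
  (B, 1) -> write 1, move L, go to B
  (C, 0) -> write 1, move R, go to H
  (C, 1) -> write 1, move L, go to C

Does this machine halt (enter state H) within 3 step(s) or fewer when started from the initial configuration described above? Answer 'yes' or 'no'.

Answer: no

Derivation:
Step 1: in state A at pos 1, read 0 -> (A,0)->write 1,move L,goto B. Now: state=B, head=0, tape[-3..2]=011110 (head:    ^)
Step 2: in state B at pos 0, read 1 -> (B,1)->write 1,move L,goto B. Now: state=B, head=-1, tape[-3..2]=011110 (head:   ^)
Step 3: in state B at pos -1, read 1 -> (B,1)->write 1,move L,goto B. Now: state=B, head=-2, tape[-3..2]=011110 (head:  ^)
After 3 step(s): state = B (not H) -> not halted within 3 -> no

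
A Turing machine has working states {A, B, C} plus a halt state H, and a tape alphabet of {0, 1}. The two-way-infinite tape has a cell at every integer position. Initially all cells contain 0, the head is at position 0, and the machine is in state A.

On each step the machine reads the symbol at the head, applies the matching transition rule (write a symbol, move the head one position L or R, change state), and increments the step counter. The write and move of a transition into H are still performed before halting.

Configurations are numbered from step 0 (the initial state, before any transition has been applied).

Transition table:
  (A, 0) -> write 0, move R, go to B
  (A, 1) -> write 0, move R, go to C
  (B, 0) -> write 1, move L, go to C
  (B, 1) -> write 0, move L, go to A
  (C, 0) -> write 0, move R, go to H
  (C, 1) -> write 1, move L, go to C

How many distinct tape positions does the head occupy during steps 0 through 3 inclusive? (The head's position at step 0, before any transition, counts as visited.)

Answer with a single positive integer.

Step 1: in state A at pos 0, read 0 -> (A,0)->write 0,move R,goto B. Now: state=B, head=1, tape[-1..2]=0000 (head:   ^)
Step 2: in state B at pos 1, read 0 -> (B,0)->write 1,move L,goto C. Now: state=C, head=0, tape[-1..2]=0010 (head:  ^)
Step 3: in state C at pos 0, read 0 -> (C,0)->write 0,move R,goto H. Now: state=H, head=1, tape[-1..2]=0010 (head:   ^)
Head positions at steps 0..3: starting at 0, distinct positions visited = {0, 1} -> 2 position(s)

Answer: 2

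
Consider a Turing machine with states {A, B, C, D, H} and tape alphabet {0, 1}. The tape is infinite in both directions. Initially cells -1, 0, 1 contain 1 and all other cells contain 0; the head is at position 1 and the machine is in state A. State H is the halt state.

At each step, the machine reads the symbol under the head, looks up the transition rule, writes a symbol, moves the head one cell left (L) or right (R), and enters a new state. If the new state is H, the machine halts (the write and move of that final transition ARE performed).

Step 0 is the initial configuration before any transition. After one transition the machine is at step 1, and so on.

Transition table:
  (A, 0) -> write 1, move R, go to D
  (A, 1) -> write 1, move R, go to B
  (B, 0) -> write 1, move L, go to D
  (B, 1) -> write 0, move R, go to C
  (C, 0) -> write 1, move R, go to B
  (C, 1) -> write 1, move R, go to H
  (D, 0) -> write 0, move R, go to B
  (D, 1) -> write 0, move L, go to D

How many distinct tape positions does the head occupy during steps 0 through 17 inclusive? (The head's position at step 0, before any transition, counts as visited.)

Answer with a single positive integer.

Answer: 5

Derivation:
Step 1: in state A at pos 1, read 1 -> (A,1)->write 1,move R,goto B. Now: state=B, head=2, tape[-2..3]=011100 (head:     ^)
Step 2: in state B at pos 2, read 0 -> (B,0)->write 1,move L,goto D. Now: state=D, head=1, tape[-2..3]=011110 (head:    ^)
Step 3: in state D at pos 1, read 1 -> (D,1)->write 0,move L,goto D. Now: state=D, head=0, tape[-2..3]=011010 (head:   ^)
Step 4: in state D at pos 0, read 1 -> (D,1)->write 0,move L,goto D. Now: state=D, head=-1, tape[-2..3]=010010 (head:  ^)
Step 5: in state D at pos -1, read 1 -> (D,1)->write 0,move L,goto D. Now: state=D, head=-2, tape[-3..3]=0000010 (head:  ^)
Step 6: in state D at pos -2, read 0 -> (D,0)->write 0,move R,goto B. Now: state=B, head=-1, tape[-3..3]=0000010 (head:   ^)
Step 7: in state B at pos -1, read 0 -> (B,0)->write 1,move L,goto D. Now: state=D, head=-2, tape[-3..3]=0010010 (head:  ^)
Step 8: in state D at pos -2, read 0 -> (D,0)->write 0,move R,goto B. Now: state=B, head=-1, tape[-3..3]=0010010 (head:   ^)
Step 9: in state B at pos -1, read 1 -> (B,1)->write 0,move R,goto C. Now: state=C, head=0, tape[-3..3]=0000010 (head:    ^)
Step 10: in state C at pos 0, read 0 -> (C,0)->write 1,move R,goto B. Now: state=B, head=1, tape[-3..3]=0001010 (head:     ^)
Step 11: in state B at pos 1, read 0 -> (B,0)->write 1,move L,goto D. Now: state=D, head=0, tape[-3..3]=0001110 (head:    ^)
Step 12: in state D at pos 0, read 1 -> (D,1)->write 0,move L,goto D. Now: state=D, head=-1, tape[-3..3]=0000110 (head:   ^)
Step 13: in state D at pos -1, read 0 -> (D,0)->write 0,move R,goto B. Now: state=B, head=0, tape[-3..3]=0000110 (head:    ^)
Step 14: in state B at pos 0, read 0 -> (B,0)->write 1,move L,goto D. Now: state=D, head=-1, tape[-3..3]=0001110 (head:   ^)
Step 15: in state D at pos -1, read 0 -> (D,0)->write 0,move R,goto B. Now: state=B, head=0, tape[-3..3]=0001110 (head:    ^)
Step 16: in state B at pos 0, read 1 -> (B,1)->write 0,move R,goto C. Now: state=C, head=1, tape[-3..3]=0000110 (head:     ^)
Step 17: in state C at pos 1, read 1 -> (C,1)->write 1,move R,goto H. Now: state=H, head=2, tape[-3..3]=0000110 (head:      ^)
Head positions at steps 0..17: starting at 1, distinct positions visited = {-2, -1, 0, 1, 2} -> 5 position(s)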